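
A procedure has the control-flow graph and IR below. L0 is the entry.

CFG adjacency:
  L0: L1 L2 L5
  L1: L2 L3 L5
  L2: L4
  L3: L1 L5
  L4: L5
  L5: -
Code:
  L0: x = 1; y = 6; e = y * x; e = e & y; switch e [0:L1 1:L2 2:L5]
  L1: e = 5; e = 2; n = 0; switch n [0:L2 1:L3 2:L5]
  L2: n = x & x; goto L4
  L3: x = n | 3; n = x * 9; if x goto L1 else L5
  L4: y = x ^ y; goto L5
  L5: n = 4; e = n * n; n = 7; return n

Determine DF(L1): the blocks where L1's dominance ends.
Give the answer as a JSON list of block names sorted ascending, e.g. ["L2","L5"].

Answer: ["L1", "L2", "L5"]

Derivation:
idom tree: L1←L0 L2←L0 L3←L1 L4←L2 L5←L0
Join-block Dom:
  L1: preds {L0,L3}: {L0} ∩ {L0,L1,L3} = {L0}; idom=L0
  L2: preds {L0,L1}: {L0} ∩ {L0,L1} = {L0}; idom=L0
  L5: preds {L0,L1,L3,L4}: {L0} ∩ {L0,L1} ∩ {L0,L1,L3} ∩ {L0,L2,L4} = {L0}; idom=L0

Frontier:
  join L1 pred L0: · stop@L0
  join L1 pred L3: L3→L1 stop@L0
  join L2 pred L0: · stop@L0
  join L2 pred L1: L1 stop@L0
  join L5 pred L0: · stop@L0
  join L5 pred L1: L1 stop@L0
  join L5 pred L3: L3→L1 stop@L0
  join L5 pred L4: L4→L2 stop@L0
  DF(L0)=∅
  DF(L1)={L1,L2,L5}
  DF(L2)={L5}
  DF(L3)={L1,L5}
  DF(L4)={L5}
  DF(L5)=∅

DF(L1) = ["L1", "L2", "L5"]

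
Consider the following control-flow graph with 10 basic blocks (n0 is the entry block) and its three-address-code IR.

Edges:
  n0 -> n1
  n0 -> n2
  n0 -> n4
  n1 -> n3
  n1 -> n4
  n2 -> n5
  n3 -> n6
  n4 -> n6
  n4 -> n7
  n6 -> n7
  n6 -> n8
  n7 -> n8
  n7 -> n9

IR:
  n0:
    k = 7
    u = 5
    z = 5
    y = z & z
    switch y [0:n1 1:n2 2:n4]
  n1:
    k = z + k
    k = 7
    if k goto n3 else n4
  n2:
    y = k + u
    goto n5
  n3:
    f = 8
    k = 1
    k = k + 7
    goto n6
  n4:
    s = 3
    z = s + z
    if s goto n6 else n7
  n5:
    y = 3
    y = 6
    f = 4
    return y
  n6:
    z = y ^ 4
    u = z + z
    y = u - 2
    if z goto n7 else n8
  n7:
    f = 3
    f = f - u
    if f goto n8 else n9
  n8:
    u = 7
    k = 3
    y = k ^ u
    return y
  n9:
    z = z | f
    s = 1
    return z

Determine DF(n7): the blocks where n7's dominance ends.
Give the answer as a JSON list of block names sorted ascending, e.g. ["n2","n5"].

idom tree: n1←n0 n2←n0 n3←n1 n4←n0 n5←n2 n6←n0 n7←n0 n8←n0 n9←n7
Join-block Dom:
  n4: preds {n0,n1}: {n0} ∩ {n0,n1} = {n0}; idom=n0
  n6: preds {n3,n4}: {n0,n1,n3} ∩ {n0,n4} = {n0}; idom=n0
  n7: preds {n4,n6}: {n0,n4} ∩ {n0,n6} = {n0}; idom=n0
  n8: preds {n6,n7}: {n0,n6} ∩ {n0,n7} = {n0}; idom=n0

DF derivation:
  n4←n0: walk · to n0
  n4←n1: walk n1 to n0
  n6←n3: walk n3→n1 to n0
  n6←n4: walk n4 to n0
  n7←n4: walk n4 to n0
  n7←n6: walk n6 to n0
  n8←n6: walk n6 to n0
  n8←n7: walk n7 to n0
  n0 → ∅
  n1 → {n4,n6}
  n2 → ∅
  n3 → {n6}
  n4 → {n6,n7}
  n5 → ∅
  n6 → {n7,n8}
  n7 → {n8}
  n8 → ∅
  n9 → ∅

DF(n7) = ["n8"]

Answer: ["n8"]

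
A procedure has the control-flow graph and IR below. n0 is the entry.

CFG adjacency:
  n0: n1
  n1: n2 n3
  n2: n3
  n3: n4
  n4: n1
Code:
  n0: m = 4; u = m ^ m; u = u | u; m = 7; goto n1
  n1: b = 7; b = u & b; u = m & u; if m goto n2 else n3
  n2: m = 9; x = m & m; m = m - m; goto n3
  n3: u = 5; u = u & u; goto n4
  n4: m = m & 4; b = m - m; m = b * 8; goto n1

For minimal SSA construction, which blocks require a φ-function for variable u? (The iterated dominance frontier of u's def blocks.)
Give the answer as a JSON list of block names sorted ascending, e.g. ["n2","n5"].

Answer: ["n1"]

Derivation:
idom tree: n1←n0 n2←n1 n3←n1 n4←n3
Dom at joins:
  n1: preds {n0,n4}: {n0} ∩ {n0,n1,n3,n4} = {n0}; idom=n0
  n3: preds {n1,n2}: {n0,n1} ∩ {n0,n1,n2} = {n0,n1}; idom=n1

DF derivation:
  join n1 pred n0: · stop@n0
  join n1 pred n4: n4→n3→n1 stop@n0
  join n3 pred n1: · stop@n1
  join n3 pred n2: n2 stop@n1
  n0 → ∅
  n1 → {n1}
  n2 → {n3}
  n3 → {n1}
  n4 → {n1}

φ for u: defs {n0,n1,n3}
  DF⁺ = {n1}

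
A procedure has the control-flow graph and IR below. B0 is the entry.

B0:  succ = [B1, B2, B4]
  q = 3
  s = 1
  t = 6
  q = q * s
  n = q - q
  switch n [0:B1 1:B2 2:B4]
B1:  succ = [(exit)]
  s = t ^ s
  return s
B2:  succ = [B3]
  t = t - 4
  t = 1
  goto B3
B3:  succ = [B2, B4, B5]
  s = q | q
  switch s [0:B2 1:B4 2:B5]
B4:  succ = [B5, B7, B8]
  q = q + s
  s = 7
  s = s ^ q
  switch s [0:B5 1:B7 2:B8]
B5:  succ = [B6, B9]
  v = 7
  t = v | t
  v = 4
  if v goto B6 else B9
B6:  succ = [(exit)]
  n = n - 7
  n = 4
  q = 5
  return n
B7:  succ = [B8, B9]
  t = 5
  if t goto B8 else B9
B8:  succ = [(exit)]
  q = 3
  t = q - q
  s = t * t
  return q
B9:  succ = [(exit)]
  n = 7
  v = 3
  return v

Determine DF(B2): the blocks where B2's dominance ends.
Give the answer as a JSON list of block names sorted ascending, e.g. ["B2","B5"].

Answer: ["B2", "B4", "B5"]

Analysis:
idom tree: B1←B0 B2←B0 B3←B2 B4←B0 B5←B0 B6←B5 B7←B4 B8←B4 B9←B0
Join-block Dom:
  B2: preds {B0,B3}: {B0} ∩ {B0,B2,B3} = {B0}; idom=B0
  B4: preds {B0,B3}: {B0} ∩ {B0,B2,B3} = {B0}; idom=B0
  B5: preds {B3,B4}: {B0,B2,B3} ∩ {B0,B4} = {B0}; idom=B0
  B8: preds {B4,B7}: {B0,B4} ∩ {B0,B4,B7} = {B0,B4}; idom=B4
  B9: preds {B5,B7}: {B0,B5} ∩ {B0,B4,B7} = {B0}; idom=B0

DF walk-up:
  B2←B0: walk · to B0
  B2←B3: walk B3→B2 to B0
  B4←B0: walk · to B0
  B4←B3: walk B3→B2 to B0
  B5←B3: walk B3→B2 to B0
  B5←B4: walk B4 to B0
  B8←B4: walk · to B4
  B8←B7: walk B7 to B4
  B9←B5: walk B5 to B0
  B9←B7: walk B7→B4 to B0
  DF(B0)=∅
  DF(B1)=∅
  DF(B2)={B2,B4,B5}
  DF(B3)={B2,B4,B5}
  DF(B4)={B5,B9}
  DF(B5)={B9}
  DF(B6)=∅
  DF(B7)={B8,B9}
  DF(B8)=∅
  DF(B9)=∅

DF(B2) = ["B2", "B4", "B5"]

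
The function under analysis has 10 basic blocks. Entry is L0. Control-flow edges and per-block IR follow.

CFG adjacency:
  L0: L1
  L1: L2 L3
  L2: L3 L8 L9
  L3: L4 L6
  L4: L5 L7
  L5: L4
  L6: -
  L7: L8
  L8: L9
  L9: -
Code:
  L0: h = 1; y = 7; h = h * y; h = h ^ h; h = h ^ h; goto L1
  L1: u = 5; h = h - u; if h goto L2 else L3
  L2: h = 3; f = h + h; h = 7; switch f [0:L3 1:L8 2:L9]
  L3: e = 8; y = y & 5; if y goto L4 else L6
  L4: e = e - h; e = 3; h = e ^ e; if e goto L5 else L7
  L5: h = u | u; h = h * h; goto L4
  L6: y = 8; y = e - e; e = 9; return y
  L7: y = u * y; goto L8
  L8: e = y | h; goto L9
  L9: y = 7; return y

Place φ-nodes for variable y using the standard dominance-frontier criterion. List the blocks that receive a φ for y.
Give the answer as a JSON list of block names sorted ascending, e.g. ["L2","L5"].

Answer: ["L8", "L9"]

Derivation:
idom tree: L1←L0 L2←L1 L3←L1 L4←L3 L5←L4 L6←L3 L7←L4 L8←L1 L9←L1
Dom∩ at merges:
  L3: preds {L1,L2}: {L0,L1} ∩ {L0,L1,L2} = {L0,L1}; idom=L1
  L4: preds {L3,L5}: {L0,L1,L3} ∩ {L0,L1,L3,L4,L5} = {L0,L1,L3}; idom=L3
  L8: preds {L2,L7}: {L0,L1,L2} ∩ {L0,L1,L3,L4,L7} = {L0,L1}; idom=L1
  L9: preds {L2,L8}: {L0,L1,L2} ∩ {L0,L1,L8} = {L0,L1}; idom=L1

DF derivation:
  join L3 pred L1: · stop@L1
  join L3 pred L2: L2 stop@L1
  join L4 pred L3: · stop@L3
  join L4 pred L5: L5→L4 stop@L3
  join L8 pred L2: L2 stop@L1
  join L8 pred L7: L7→L4→L3 stop@L1
  join L9 pred L2: L2 stop@L1
  join L9 pred L8: L8 stop@L1
  L0: DF=∅
  L1: DF=∅
  L2: DF={L3,L8,L9}
  L3: DF={L8}
  L4: DF={L4,L8}
  L5: DF={L4}
  L6: DF=∅
  L7: DF={L8}
  L8: DF={L9}
  L9: DF=∅

φ for y: defs {L0,L3,L6,L7,L9}
  DF⁺ = {L8,L9}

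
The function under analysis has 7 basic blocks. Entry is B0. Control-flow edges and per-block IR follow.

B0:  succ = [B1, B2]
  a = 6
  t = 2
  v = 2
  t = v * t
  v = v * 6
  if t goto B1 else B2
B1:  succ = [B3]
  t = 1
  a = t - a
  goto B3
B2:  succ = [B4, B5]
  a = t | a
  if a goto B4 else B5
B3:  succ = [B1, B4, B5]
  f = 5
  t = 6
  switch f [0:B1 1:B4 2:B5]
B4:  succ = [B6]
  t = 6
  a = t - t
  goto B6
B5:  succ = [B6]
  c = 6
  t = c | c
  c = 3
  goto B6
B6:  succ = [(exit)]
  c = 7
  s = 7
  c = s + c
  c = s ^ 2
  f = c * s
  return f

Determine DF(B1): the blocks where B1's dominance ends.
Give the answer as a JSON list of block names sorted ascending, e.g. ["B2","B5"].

Answer: ["B1", "B4", "B5"]

Derivation:
idom tree: B1←B0 B2←B0 B3←B1 B4←B0 B5←B0 B6←B0
Dom at joins:
  B1: preds {B0,B3}: {B0} ∩ {B0,B1,B3} = {B0}; idom=B0
  B4: preds {B2,B3}: {B0,B2} ∩ {B0,B1,B3} = {B0}; idom=B0
  B5: preds {B2,B3}: {B0,B2} ∩ {B0,B1,B3} = {B0}; idom=B0
  B6: preds {B4,B5}: {B0,B4} ∩ {B0,B5} = {B0}; idom=B0

DF walk-up:
  join B1 pred B0: · stop@B0
  join B1 pred B3: B3→B1 stop@B0
  join B4 pred B2: B2 stop@B0
  join B4 pred B3: B3→B1 stop@B0
  join B5 pred B2: B2 stop@B0
  join B5 pred B3: B3→B1 stop@B0
  join B6 pred B4: B4 stop@B0
  join B6 pred B5: B5 stop@B0
  B0 → ∅
  B1 → {B1,B4,B5}
  B2 → {B4,B5}
  B3 → {B1,B4,B5}
  B4 → {B6}
  B5 → {B6}
  B6 → ∅

DF(B1) = ["B1", "B4", "B5"]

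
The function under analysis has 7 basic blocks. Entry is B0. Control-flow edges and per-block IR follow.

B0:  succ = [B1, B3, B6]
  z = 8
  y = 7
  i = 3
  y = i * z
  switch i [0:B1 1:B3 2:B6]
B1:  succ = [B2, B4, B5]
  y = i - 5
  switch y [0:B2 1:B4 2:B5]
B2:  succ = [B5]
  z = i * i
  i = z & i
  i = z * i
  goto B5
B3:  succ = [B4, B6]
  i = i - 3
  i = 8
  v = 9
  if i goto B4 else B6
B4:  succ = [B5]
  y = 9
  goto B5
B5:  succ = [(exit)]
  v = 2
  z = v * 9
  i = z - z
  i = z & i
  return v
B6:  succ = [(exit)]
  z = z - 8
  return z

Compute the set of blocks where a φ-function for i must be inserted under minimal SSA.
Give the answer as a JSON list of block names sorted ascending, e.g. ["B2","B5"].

Answer: ["B4", "B5", "B6"]

Working:
idom tree: B1←B0 B2←B1 B3←B0 B4←B0 B5←B0 B6←B0
Join-block Dom:
  B4: preds {B1,B3}: {B0,B1} ∩ {B0,B3} = {B0}; idom=B0
  B5: preds {B1,B2,B4}: {B0,B1} ∩ {B0,B1,B2} ∩ {B0,B4} = {B0}; idom=B0
  B6: preds {B0,B3}: {B0} ∩ {B0,B3} = {B0}; idom=B0

DF walk-up:
  join B4 pred B1: B1 stop@B0
  join B4 pred B3: B3 stop@B0
  join B5 pred B1: B1 stop@B0
  join B5 pred B2: B2→B1 stop@B0
  join B5 pred B4: B4 stop@B0
  join B6 pred B0: · stop@B0
  join B6 pred B3: B3 stop@B0
  B0 → ∅
  B1 → {B4,B5}
  B2 → {B5}
  B3 → {B4,B6}
  B4 → {B5}
  B5 → ∅
  B6 → ∅

φ for i: defs {B0,B2,B3,B5}
  DF⁺ = {B4,B5,B6}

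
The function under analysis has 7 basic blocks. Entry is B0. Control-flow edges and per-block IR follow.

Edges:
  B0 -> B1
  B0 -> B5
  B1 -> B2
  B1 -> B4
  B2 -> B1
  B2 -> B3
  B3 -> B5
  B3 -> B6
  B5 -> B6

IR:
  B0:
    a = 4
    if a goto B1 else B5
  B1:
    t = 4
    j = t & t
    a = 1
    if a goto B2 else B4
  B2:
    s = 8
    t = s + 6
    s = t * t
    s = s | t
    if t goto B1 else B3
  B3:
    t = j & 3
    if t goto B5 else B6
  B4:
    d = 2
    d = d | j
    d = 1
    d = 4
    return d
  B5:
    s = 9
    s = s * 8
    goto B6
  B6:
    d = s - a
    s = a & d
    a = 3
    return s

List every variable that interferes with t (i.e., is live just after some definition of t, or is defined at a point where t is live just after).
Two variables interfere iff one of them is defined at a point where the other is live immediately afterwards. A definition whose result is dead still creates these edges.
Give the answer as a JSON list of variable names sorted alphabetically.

def/use:
  B0: def={a} ue=∅
  B1: def={a,j,t} ue=∅
  B2: def={s,t} ue=∅
  B3: def={t} ue={j}
  B4: def={d} ue={j}
  B5: def={s} ue=∅
  B6: def={a,d,s} ue={a,s}

Live sets:
  B0 li=∅ lo={a}
  B1 li=∅ lo={a,j}
  B2 li={a,j} lo={a,j,s}
  B3 li={a,j,s} lo={a,s}
  B4 li={j} lo=∅
  B5 li={a} lo={a,s}
  B6 li={a,s} lo=∅

Interfere edges:
  a: {d,j,s,t}
  d: {a,j}
  j: {a,d,s,t}
  s: {a,j,t}
  t: {a,j,s}

N(t) = ["a", "j", "s"]

Answer: ["a", "j", "s"]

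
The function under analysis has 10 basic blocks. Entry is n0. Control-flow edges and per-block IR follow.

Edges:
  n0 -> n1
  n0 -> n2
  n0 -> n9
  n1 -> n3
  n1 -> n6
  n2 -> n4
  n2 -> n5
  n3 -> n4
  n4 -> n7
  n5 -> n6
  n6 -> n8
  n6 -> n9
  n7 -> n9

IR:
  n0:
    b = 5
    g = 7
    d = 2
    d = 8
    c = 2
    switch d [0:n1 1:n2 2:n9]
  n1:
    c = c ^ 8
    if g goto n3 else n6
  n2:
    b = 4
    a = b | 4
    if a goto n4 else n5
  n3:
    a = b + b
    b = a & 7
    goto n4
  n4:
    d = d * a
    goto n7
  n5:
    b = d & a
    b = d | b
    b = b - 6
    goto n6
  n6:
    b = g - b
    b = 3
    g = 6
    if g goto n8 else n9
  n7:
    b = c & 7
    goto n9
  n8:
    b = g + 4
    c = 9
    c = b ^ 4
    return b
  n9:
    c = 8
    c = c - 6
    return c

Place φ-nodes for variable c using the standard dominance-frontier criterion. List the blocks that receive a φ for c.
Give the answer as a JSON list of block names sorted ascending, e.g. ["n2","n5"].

Answer: ["n4", "n6", "n9"]

Analysis:
idom tree: n1←n0 n2←n0 n3←n1 n4←n0 n5←n2 n6←n0 n7←n4 n8←n6 n9←n0
Dom at joins:
  n4: preds {n2,n3}: {n0,n2} ∩ {n0,n1,n3} = {n0}; idom=n0
  n6: preds {n1,n5}: {n0,n1} ∩ {n0,n2,n5} = {n0}; idom=n0
  n9: preds {n0,n6,n7}: {n0} ∩ {n0,n6} ∩ {n0,n4,n7} = {n0}; idom=n0

DF walk-up:
  join n4 pred n2: n2 stop@n0
  join n4 pred n3: n3→n1 stop@n0
  join n6 pred n1: n1 stop@n0
  join n6 pred n5: n5→n2 stop@n0
  join n9 pred n0: · stop@n0
  join n9 pred n6: n6 stop@n0
  join n9 pred n7: n7→n4 stop@n0
  DF(n0)=∅
  DF(n1)={n4,n6}
  DF(n2)={n4,n6}
  DF(n3)={n4}
  DF(n4)={n9}
  DF(n5)={n6}
  DF(n6)={n9}
  DF(n7)={n9}
  DF(n8)=∅
  DF(n9)=∅

φ for c: defs {n0,n1,n8,n9}
  DF⁺ = {n4,n6,n9}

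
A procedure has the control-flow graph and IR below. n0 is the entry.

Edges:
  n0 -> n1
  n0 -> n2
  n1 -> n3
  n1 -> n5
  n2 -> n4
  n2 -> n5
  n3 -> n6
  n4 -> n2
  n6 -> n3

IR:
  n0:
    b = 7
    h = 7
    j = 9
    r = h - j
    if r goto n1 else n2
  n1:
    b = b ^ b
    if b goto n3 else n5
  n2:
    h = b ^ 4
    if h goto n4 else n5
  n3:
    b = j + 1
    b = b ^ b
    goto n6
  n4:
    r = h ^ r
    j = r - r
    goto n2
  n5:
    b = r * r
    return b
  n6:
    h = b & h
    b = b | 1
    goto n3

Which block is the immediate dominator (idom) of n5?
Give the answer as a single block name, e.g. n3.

idom tree: n1←n0 n2←n0 n3←n1 n4←n2 n5←n0 n6←n3
Join-block Dom:
  n2: preds {n0,n4}: {n0} ∩ {n0,n2,n4} = {n0}; idom=n0
  n3: preds {n1,n6}: {n0,n1} ∩ {n0,n1,n3,n6} = {n0,n1}; idom=n1
  n5: preds {n1,n2}: {n0,n1} ∩ {n0,n2} = {n0}; idom=n0

idom(n5) = n0

Answer: n0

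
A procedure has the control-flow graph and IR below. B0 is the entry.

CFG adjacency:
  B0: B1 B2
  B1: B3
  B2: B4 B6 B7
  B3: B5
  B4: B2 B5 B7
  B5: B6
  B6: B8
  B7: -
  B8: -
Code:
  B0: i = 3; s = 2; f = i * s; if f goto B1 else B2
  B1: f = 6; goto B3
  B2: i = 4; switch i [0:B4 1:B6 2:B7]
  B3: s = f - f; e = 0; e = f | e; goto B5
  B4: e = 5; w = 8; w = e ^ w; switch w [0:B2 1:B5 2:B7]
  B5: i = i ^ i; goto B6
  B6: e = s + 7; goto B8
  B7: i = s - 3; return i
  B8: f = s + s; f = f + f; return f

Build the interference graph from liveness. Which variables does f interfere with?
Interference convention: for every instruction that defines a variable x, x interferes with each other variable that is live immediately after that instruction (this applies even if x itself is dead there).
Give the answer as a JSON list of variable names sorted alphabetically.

Per-block:
  B0 def {f,i,s} use ∅
  B1 def {f} use ∅
  B2 def {i} use ∅
  B3 def {e,s} use {f}
  B4 def {e,w} use ∅
  B5 def {i} use {i}
  B6 def {e} use {s}
  B7 def {i} use {s}
  B8 def {f} use {s}

Backward fixpoint:
  B0: in=∅ out={i,s}
  B1: in={i} out={f,i}
  B2: in={s} out={i,s}
  B3: in={f,i} out={i,s}
  B4: in={i,s} out={i,s}
  B5: in={i,s} out={s}
  B6: in={s} out={s}
  B7: in={s} out=∅
  B8: in={s} out=∅

Interference:
  e — {f,i,s,w}
  f — {e,i,s}
  i — {e,f,s,w}
  s — {e,f,i,w}
  w — {e,i,s}

N(f) = ["e", "i", "s"]

Answer: ["e", "i", "s"]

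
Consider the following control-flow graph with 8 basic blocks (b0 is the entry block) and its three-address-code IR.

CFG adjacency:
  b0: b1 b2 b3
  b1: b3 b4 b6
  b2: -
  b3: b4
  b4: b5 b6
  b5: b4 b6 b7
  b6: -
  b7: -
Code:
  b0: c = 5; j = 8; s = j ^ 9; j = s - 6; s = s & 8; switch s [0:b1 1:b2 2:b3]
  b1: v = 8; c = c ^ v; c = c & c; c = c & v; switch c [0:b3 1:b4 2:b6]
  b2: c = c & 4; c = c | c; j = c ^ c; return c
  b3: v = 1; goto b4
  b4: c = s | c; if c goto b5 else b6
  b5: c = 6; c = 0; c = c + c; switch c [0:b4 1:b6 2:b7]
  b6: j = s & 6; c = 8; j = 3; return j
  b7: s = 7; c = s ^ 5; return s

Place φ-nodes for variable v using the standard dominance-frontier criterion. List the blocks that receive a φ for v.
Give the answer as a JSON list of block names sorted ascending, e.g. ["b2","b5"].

idom tree: b1←b0 b2←b0 b3←b0 b4←b0 b5←b4 b6←b0 b7←b5
Dom at joins:
  b3: preds {b0,b1}: {b0} ∩ {b0,b1} = {b0}; idom=b0
  b4: preds {b1,b3,b5}: {b0,b1} ∩ {b0,b3} ∩ {b0,b4,b5} = {b0}; idom=b0
  b6: preds {b1,b4,b5}: {b0,b1} ∩ {b0,b4} ∩ {b0,b4,b5} = {b0}; idom=b0

DF derivation:
  join b3 pred b0: · stop@b0
  join b3 pred b1: b1 stop@b0
  join b4 pred b1: b1 stop@b0
  join b4 pred b3: b3 stop@b0
  join b4 pred b5: b5→b4 stop@b0
  join b6 pred b1: b1 stop@b0
  join b6 pred b4: b4 stop@b0
  join b6 pred b5: b5→b4 stop@b0
  b0 → ∅
  b1 → {b3,b4,b6}
  b2 → ∅
  b3 → {b4}
  b4 → {b4,b6}
  b5 → {b4,b6}
  b6 → ∅
  b7 → ∅

φ for v: defs {b1,b3}
  DF⁺ = {b3,b4,b6}

Answer: ["b3", "b4", "b6"]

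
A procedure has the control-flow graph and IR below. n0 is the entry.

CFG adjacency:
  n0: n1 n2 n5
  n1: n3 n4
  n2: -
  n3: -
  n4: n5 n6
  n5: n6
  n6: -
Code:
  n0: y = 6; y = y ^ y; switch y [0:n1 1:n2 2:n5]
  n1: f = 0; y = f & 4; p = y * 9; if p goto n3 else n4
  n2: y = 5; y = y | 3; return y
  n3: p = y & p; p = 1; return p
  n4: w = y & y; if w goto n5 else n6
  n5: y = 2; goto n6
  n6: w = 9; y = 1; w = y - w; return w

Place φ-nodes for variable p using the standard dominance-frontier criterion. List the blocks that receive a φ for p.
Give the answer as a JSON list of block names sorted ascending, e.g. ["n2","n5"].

Answer: ["n5", "n6"]

Working:
idom tree: n1←n0 n2←n0 n3←n1 n4←n1 n5←n0 n6←n0
Join-block Dom:
  n5: preds {n0,n4}: {n0} ∩ {n0,n1,n4} = {n0}; idom=n0
  n6: preds {n4,n5}: {n0,n1,n4} ∩ {n0,n5} = {n0}; idom=n0

Frontier:
  join n5 pred n0: · stop@n0
  join n5 pred n4: n4→n1 stop@n0
  join n6 pred n4: n4→n1 stop@n0
  join n6 pred n5: n5 stop@n0
  DF(n0)=∅
  DF(n1)={n5,n6}
  DF(n2)=∅
  DF(n3)=∅
  DF(n4)={n5,n6}
  DF(n5)={n6}
  DF(n6)=∅

φ for p: defs {n1,n3}
  DF⁺ = {n5,n6}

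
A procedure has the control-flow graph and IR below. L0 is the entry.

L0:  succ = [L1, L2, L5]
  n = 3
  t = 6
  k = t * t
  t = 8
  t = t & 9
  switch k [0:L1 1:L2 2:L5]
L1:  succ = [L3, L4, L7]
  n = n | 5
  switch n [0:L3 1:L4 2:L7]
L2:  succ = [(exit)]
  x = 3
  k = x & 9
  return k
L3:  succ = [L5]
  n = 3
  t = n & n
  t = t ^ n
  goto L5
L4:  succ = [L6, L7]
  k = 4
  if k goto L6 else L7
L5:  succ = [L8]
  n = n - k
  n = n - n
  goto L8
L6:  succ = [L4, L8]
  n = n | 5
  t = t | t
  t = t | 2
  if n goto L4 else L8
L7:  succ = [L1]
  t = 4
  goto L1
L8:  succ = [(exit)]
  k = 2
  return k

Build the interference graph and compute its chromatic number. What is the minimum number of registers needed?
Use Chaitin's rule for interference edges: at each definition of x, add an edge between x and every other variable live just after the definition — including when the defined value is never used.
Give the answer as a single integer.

Answer: 3

Working:
Block summaries:
  L0 def {k,n,t} use ∅
  L1 def {n} use {n}
  L2 def {k,x} use ∅
  L3 def {n,t} use ∅
  L4 def {k} use ∅
  L5 def {n} use {k,n}
  L6 def {n,t} use {n,t}
  L7 def {t} use ∅
  L8 def {k} use ∅

Backward fixpoint:
  live L0: ∅→{k,n,t}
  live L1: {k,n,t}→{k,n,t}
  live L2: ∅→∅
  live L3: {k}→{k,n}
  live L4: {n,t}→{k,n,t}
  live L5: {k,n}→∅
  live L6: {n,t}→{n,t}
  live L7: {k,n}→{k,n,t}
  live L8: ∅→∅

Interfere edges:
  k — {n,t}
  n — {k,t}
  t — {k,n}
  x — ∅

Colouring:
  clique {k,n,t} ⇒ need ≥ 3
  assign k→R0 n→R1 t→R2 x→R0 — no edge inside a register ⇒ χ ≤ 3
  χ = 3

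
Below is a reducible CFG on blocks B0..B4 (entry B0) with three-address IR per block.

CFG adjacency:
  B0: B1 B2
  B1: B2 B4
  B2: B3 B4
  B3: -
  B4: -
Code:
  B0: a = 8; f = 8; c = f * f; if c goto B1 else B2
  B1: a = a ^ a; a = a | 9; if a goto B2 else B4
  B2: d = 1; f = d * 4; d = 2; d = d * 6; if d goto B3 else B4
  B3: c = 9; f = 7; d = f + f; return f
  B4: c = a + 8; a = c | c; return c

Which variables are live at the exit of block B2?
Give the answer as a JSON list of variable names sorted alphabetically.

Answer: ["a"]

Derivation:
def/use:
  B0 def {a,c,f} use ∅
  B1 def {a} use {a}
  B2 def {d,f} use ∅
  B3 def {c,d,f} use ∅
  B4 def {a,c} use {a}

Liveness:
  B0: in=∅ out={a}
  B1: in={a} out={a}
  B2: in={a} out={a}
  B3: in=∅ out=∅
  B4: in={a} out=∅

live-out(B2) = ["a"]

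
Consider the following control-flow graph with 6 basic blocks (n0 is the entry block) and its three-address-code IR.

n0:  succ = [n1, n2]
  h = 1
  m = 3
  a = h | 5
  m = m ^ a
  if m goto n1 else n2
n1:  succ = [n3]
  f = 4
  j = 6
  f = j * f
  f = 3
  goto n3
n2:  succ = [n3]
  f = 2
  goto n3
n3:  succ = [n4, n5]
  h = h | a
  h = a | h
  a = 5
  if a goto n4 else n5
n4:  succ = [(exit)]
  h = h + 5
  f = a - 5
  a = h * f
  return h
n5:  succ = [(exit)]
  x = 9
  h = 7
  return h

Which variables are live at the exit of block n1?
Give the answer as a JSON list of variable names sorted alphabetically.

def/use:
  n0 def {a,h,m} use ∅
  n1 def {f,j} use ∅
  n2 def {f} use ∅
  n3 def {a,h} use {a,h}
  n4 def {a,f,h} use {a,h}
  n5 def {h,x} use ∅

Live sets:
  live n0: ∅→{a,h}
  live n1: {a,h}→{a,h}
  live n2: {a,h}→{a,h}
  live n3: {a,h}→{a,h}
  live n4: {a,h}→∅
  live n5: ∅→∅

live-out(n1) = ["a", "h"]

Answer: ["a", "h"]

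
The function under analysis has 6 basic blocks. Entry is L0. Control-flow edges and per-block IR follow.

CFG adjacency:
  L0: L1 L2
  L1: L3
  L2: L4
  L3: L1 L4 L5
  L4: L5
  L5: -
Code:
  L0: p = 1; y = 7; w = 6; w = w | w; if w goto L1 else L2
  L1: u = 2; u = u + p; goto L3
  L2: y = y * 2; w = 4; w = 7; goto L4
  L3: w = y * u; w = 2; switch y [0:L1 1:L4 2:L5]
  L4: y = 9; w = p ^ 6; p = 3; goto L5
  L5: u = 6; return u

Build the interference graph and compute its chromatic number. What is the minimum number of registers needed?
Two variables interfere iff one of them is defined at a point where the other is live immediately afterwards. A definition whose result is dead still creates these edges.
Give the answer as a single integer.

Answer: 3

Derivation:
def/use:
  L0 def {p,w,y} use ∅
  L1 def {u} use {p}
  L2 def {w,y} use {y}
  L3 def {w} use {u,y}
  L4 def {p,w,y} use {p}
  L5 def {u} use ∅

Backward fixpoint:
  L0 li=∅ lo={p,y}
  L1 li={p,y} lo={p,u,y}
  L2 li={p,y} lo={p}
  L3 li={p,u,y} lo={p,y}
  L4 li={p} lo=∅
  L5 li=∅ lo=∅

Interference:
  p: {u,w,y}
  u: {p,y}
  w: {p,y}
  y: {p,u,w}

Colouring:
  lower bound: {p,u,y} mutually conflict ⇒ χ ≥ 3
  3-colouring: c0={p}  c1={y}  c2={u,w}
  χ = 3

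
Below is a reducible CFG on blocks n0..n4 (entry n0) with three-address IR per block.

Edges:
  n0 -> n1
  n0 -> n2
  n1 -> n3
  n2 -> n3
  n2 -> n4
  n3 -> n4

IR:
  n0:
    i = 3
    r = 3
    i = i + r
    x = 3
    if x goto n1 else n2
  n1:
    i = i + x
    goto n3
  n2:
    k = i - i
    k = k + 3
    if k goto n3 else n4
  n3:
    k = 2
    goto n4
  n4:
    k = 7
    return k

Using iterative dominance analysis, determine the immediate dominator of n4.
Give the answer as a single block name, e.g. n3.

idom tree: n1←n0 n2←n0 n3←n0 n4←n0
Join-block Dom:
  n3: preds {n1,n2}: {n0,n1} ∩ {n0,n2} = {n0}; idom=n0
  n4: preds {n2,n3}: {n0,n2} ∩ {n0,n3} = {n0}; idom=n0

idom(n4) = n0

Answer: n0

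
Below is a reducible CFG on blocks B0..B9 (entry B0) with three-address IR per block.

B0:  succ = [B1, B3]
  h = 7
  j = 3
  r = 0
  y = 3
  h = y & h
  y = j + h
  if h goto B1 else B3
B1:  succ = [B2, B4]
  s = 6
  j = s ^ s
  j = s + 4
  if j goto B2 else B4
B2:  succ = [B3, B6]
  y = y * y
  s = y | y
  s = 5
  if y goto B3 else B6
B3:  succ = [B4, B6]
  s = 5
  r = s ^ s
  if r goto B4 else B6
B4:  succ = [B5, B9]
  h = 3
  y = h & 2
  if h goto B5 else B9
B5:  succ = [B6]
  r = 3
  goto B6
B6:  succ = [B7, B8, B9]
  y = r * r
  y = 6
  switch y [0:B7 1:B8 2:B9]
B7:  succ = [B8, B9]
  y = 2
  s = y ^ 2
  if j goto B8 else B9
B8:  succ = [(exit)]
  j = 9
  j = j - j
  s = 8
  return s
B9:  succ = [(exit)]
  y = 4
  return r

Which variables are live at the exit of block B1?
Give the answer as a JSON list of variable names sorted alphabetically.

Answer: ["j", "r", "y"]

Derivation:
def/use:
  B0: def={h,j,r,y} ue=∅
  B1: def={j,s} ue=∅
  B2: def={s,y} ue={y}
  B3: def={r,s} ue=∅
  B4: def={h,y} ue=∅
  B5: def={r} ue=∅
  B6: def={y} ue={r}
  B7: def={s,y} ue={j}
  B8: def={j,s} ue=∅
  B9: def={y} ue={r}

Live sets:
  B0 li=∅ lo={j,r,y}
  B1 li={r,y} lo={j,r,y}
  B2 li={j,r,y} lo={j,r}
  B3 li={j} lo={j,r}
  B4 li={j,r} lo={j,r}
  B5 li={j} lo={j,r}
  B6 li={j,r} lo={j,r}
  B7 li={j,r} lo={r}
  B8 li=∅ lo=∅
  B9 li={r} lo=∅

live-out(B1) = ["j", "r", "y"]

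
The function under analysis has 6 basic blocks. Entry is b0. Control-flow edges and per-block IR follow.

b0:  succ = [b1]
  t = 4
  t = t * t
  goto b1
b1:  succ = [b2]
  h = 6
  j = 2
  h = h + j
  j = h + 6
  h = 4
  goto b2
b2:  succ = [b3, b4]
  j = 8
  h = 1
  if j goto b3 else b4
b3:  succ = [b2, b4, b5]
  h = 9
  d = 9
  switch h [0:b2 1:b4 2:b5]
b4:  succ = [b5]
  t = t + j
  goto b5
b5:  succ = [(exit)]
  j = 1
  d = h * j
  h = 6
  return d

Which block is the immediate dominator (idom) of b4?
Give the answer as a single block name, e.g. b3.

Answer: b2

Working:
idom tree: b1←b0 b2←b1 b3←b2 b4←b2 b5←b2
Dom∩ at merges:
  b2: preds {b1,b3}: {b0,b1} ∩ {b0,b1,b2,b3} = {b0,b1}; idom=b1
  b4: preds {b2,b3}: {b0,b1,b2} ∩ {b0,b1,b2,b3} = {b0,b1,b2}; idom=b2
  b5: preds {b3,b4}: {b0,b1,b2,b3} ∩ {b0,b1,b2,b4} = {b0,b1,b2}; idom=b2

idom(b4) = b2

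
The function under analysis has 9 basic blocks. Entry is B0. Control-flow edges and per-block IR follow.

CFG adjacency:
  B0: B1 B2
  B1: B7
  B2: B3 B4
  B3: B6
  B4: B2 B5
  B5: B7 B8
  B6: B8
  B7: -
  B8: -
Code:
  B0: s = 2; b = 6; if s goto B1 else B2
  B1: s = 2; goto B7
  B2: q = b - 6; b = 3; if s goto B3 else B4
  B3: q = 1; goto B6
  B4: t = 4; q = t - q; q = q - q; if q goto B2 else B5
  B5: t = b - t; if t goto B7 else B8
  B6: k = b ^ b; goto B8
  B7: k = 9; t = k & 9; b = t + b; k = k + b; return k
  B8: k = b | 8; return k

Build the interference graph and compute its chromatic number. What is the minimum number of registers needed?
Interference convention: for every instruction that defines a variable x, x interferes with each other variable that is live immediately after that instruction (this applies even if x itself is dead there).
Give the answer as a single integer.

Block summaries:
  B0: {b,s} / ∅
  B1: {s} / ∅
  B2: {b,q} / {b,s}
  B3: {q} / ∅
  B4: {q,t} / {q}
  B5: {t} / {b,t}
  B6: {k} / {b}
  B7: {b,k,t} / {b}
  B8: {k} / {b}

Liveness:
  live B0: ∅→{b,s}
  live B1: {b}→{b}
  live B2: {b,s}→{b,q,s}
  live B3: {b}→{b}
  live B4: {b,q,s}→{b,s,t}
  live B5: {b,t}→{b}
  live B6: {b}→{b}
  live B7: {b}→∅
  live B8: {b}→∅

Conflict graph:
  b↔{k,q,s,t}
  k↔{b,t}
  q↔{b,s,t}
  s↔{b,q,t}
  t↔{b,k,q,s}

Colouring:
  clique {b,q,s,t} ⇒ need ≥ 4
  4-colouring: r0={b}  r1={t}  r2={k,q}  r3={s}
  χ = 4

Answer: 4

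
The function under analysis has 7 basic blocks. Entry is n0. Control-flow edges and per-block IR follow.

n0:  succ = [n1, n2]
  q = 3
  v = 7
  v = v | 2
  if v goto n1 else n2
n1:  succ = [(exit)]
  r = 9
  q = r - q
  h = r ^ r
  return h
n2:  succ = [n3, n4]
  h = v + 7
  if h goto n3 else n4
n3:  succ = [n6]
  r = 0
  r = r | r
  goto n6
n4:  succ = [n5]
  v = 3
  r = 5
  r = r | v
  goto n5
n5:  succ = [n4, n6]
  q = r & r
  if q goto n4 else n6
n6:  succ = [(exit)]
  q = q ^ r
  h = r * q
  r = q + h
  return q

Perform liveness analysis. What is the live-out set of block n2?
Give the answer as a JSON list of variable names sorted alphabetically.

Block summaries:
  n0: {q,v} / ∅
  n1: {h,q,r} / {q}
  n2: {h} / {v}
  n3: {r} / ∅
  n4: {r,v} / ∅
  n5: {q} / {r}
  n6: {h,q,r} / {q,r}

Live sets:
  n0: in=∅ out={q,v}
  n1: in={q} out=∅
  n2: in={q,v} out={q}
  n3: in={q} out={q,r}
  n4: in=∅ out={r}
  n5: in={r} out={q,r}
  n6: in={q,r} out=∅

live-out(n2) = ["q"]

Answer: ["q"]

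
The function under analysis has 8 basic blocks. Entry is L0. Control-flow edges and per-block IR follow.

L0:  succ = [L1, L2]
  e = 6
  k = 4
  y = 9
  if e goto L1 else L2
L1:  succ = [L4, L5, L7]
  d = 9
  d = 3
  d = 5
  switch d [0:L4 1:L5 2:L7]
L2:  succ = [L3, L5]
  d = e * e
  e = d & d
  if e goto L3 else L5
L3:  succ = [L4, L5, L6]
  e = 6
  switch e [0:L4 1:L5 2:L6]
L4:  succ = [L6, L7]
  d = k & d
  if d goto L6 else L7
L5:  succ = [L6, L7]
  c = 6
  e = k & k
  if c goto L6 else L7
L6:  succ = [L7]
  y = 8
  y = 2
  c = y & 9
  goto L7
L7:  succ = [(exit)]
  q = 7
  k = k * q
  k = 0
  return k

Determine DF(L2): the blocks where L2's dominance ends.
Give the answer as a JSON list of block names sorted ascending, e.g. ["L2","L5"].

idom tree: L1←L0 L2←L0 L3←L2 L4←L0 L5←L0 L6←L0 L7←L0
Dom∩ at merges:
  L4: preds {L1,L3}: {L0,L1} ∩ {L0,L2,L3} = {L0}; idom=L0
  L5: preds {L1,L2,L3}: {L0,L1} ∩ {L0,L2} ∩ {L0,L2,L3} = {L0}; idom=L0
  L6: preds {L3,L4,L5}: {L0,L2,L3} ∩ {L0,L4} ∩ {L0,L5} = {L0}; idom=L0
  L7: preds {L1,L4,L5,L6}: {L0,L1} ∩ {L0,L4} ∩ {L0,L5} ∩ {L0,L6} = {L0}; idom=L0

Frontier:
  join L4 pred L1: L1 stop@L0
  join L4 pred L3: L3→L2 stop@L0
  join L5 pred L1: L1 stop@L0
  join L5 pred L2: L2 stop@L0
  join L5 pred L3: L3→L2 stop@L0
  join L6 pred L3: L3→L2 stop@L0
  join L6 pred L4: L4 stop@L0
  join L6 pred L5: L5 stop@L0
  join L7 pred L1: L1 stop@L0
  join L7 pred L4: L4 stop@L0
  join L7 pred L5: L5 stop@L0
  join L7 pred L6: L6 stop@L0
  L0: DF=∅
  L1: DF={L4,L5,L7}
  L2: DF={L4,L5,L6}
  L3: DF={L4,L5,L6}
  L4: DF={L6,L7}
  L5: DF={L6,L7}
  L6: DF={L7}
  L7: DF=∅

DF(L2) = ["L4", "L5", "L6"]

Answer: ["L4", "L5", "L6"]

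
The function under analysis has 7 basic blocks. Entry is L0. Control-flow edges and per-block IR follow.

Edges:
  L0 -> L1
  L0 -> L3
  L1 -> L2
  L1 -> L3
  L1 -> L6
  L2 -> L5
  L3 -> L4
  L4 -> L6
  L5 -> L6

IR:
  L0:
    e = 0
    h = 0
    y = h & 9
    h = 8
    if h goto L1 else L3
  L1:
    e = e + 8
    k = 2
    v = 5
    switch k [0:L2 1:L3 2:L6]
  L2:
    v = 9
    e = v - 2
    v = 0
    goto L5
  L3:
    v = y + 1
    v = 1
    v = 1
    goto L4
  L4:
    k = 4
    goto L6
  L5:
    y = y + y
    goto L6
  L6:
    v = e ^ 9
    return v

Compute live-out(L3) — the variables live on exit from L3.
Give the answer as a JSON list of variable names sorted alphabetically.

Block summaries:
  L0: def={e,h,y} ue=∅
  L1: def={e,k,v} ue={e}
  L2: def={e,v} ue=∅
  L3: def={v} ue={y}
  L4: def={k} ue=∅
  L5: def={y} ue={y}
  L6: def={v} ue={e}

Backward fixpoint:
  L0 li=∅ lo={e,y}
  L1 li={e,y} lo={e,y}
  L2 li={y} lo={e,y}
  L3 li={e,y} lo={e}
  L4 li={e} lo={e}
  L5 li={e,y} lo={e}
  L6 li={e} lo=∅

live-out(L3) = ["e"]

Answer: ["e"]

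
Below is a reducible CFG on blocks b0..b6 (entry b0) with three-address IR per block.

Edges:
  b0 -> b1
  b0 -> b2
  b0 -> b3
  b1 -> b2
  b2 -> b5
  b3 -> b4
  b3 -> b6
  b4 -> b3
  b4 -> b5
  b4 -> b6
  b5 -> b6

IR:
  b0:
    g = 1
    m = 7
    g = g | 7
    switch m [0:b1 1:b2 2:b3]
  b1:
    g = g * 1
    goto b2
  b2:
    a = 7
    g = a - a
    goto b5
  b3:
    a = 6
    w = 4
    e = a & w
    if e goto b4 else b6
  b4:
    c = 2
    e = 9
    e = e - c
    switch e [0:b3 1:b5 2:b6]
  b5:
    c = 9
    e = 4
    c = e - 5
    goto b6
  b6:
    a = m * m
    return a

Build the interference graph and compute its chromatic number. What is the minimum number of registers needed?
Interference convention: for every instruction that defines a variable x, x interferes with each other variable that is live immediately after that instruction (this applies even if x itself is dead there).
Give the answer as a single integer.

Answer: 3

Working:
Per-block:
  b0: def={g,m} ue=∅
  b1: def={g} ue={g}
  b2: def={a,g} ue=∅
  b3: def={a,e,w} ue=∅
  b4: def={c,e} ue=∅
  b5: def={c,e} ue=∅
  b6: def={a} ue={m}

Backward fixpoint:
  live b0: ∅→{g,m}
  live b1: {g,m}→{m}
  live b2: {m}→{m}
  live b3: {m}→{m}
  live b4: {m}→{m}
  live b5: {m}→{m}
  live b6: {m}→∅

Interference:
  a — {m,w}
  c — {e,m}
  e — {c,m}
  g — {m}
  m — {a,c,e,g,w}
  w — {a,m}

Colouring:
  {a,m,w} pairwise interfere (3-clique) ⇒ χ ≥ 3
  3-colouring: r0={m}  r1={a,c,g}  r2={e,w}
  χ = 3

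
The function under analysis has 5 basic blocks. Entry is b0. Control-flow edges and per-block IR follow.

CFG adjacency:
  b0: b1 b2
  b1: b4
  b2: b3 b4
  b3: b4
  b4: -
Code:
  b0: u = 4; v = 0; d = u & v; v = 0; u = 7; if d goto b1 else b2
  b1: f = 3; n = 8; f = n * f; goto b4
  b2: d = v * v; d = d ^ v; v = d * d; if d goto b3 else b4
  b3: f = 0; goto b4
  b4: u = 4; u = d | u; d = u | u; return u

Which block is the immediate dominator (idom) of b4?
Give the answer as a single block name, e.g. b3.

idom tree: b1←b0 b2←b0 b3←b2 b4←b0
Dom∩ at merges:
  b4: preds {b1,b2,b3}: {b0,b1} ∩ {b0,b2} ∩ {b0,b2,b3} = {b0}; idom=b0

idom(b4) = b0

Answer: b0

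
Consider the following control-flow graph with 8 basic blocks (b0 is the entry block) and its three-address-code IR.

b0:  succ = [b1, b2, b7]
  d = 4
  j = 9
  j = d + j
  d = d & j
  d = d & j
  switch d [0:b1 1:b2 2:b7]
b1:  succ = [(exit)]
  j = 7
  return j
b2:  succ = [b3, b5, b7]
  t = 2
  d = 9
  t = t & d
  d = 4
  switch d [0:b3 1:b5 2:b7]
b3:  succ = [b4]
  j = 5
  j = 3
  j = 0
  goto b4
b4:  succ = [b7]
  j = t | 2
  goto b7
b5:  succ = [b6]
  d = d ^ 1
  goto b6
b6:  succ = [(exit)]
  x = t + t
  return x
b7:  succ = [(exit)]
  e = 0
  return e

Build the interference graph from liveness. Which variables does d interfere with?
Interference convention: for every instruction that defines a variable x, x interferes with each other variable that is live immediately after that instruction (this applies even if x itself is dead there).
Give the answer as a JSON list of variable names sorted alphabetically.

Answer: ["j", "t"]

Derivation:
def/use:
  b0 def {d,j} use ∅
  b1 def {j} use ∅
  b2 def {d,t} use ∅
  b3 def {j} use ∅
  b4 def {j} use {t}
  b5 def {d} use {d}
  b6 def {x} use {t}
  b7 def {e} use ∅

Liveness:
  live b0: ∅→∅
  live b1: ∅→∅
  live b2: ∅→{d,t}
  live b3: {t}→{t}
  live b4: {t}→∅
  live b5: {d,t}→{t}
  live b6: {t}→∅
  live b7: ∅→∅

Interfere edges:
  d↔{j,t}
  e↔∅
  j↔{d,t}
  t↔{d,j}
  x↔∅

N(d) = ["j", "t"]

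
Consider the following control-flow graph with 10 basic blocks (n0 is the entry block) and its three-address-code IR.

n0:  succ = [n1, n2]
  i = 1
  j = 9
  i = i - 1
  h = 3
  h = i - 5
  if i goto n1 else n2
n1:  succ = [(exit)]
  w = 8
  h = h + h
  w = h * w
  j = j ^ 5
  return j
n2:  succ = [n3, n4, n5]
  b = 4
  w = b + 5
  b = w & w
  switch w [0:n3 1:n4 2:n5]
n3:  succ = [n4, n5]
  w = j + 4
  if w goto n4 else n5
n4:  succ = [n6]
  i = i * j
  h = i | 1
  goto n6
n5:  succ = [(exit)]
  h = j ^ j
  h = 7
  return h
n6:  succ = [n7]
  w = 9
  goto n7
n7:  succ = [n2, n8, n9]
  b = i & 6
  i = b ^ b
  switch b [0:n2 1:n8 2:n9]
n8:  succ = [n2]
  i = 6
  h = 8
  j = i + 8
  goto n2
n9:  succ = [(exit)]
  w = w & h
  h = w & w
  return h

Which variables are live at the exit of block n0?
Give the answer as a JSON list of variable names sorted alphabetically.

Per-block:
  n0 def {h,i,j} use ∅
  n1 def {h,j,w} use {h,j}
  n2 def {b,w} use ∅
  n3 def {w} use {j}
  n4 def {h,i} use {i,j}
  n5 def {h} use {j}
  n6 def {w} use ∅
  n7 def {b,i} use {i}
  n8 def {h,i,j} use ∅
  n9 def {h,w} use {h,w}

Backward fixpoint:
  live n0: ∅→{h,i,j}
  live n1: {h,j}→∅
  live n2: {i,j}→{i,j}
  live n3: {i,j}→{i,j}
  live n4: {i,j}→{h,i,j}
  live n5: {j}→∅
  live n6: {h,i,j}→{h,i,j,w}
  live n7: {h,i,j,w}→{h,i,j,w}
  live n8: ∅→{i,j}
  live n9: {h,w}→∅

live-out(n0) = ["h", "i", "j"]

Answer: ["h", "i", "j"]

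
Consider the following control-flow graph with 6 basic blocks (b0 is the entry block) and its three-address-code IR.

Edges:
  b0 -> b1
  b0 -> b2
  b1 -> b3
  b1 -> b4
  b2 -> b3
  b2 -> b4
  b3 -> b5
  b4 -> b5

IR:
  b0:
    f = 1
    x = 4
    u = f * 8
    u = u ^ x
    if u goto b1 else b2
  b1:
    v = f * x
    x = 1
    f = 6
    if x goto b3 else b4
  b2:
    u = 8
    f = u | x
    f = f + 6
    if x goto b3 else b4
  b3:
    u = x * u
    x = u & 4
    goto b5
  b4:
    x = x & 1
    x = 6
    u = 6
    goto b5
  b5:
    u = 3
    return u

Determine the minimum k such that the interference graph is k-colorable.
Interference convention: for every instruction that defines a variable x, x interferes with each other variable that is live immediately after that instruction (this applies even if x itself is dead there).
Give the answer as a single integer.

Block summaries:
  b0: def={f,u,x} ue=∅
  b1: def={f,v,x} ue={f,x}
  b2: def={f,u} ue={x}
  b3: def={u,x} ue={u,x}
  b4: def={u,x} ue={x}
  b5: def={u} ue=∅

Backward fixpoint:
  b0 li=∅ lo={f,u,x}
  b1 li={f,u,x} lo={u,x}
  b2 li={x} lo={u,x}
  b3 li={u,x} lo=∅
  b4 li={x} lo=∅
  b5 li=∅ lo=∅

Interfere edges:
  f — {u,x}
  u — {f,v,x}
  v — {u}
  x — {f,u}

Colouring:
  {f,u,x} pairwise interfere (3-clique) ⇒ χ ≥ 3
  assign f→c1 u→c0 v→c1 x→c2 — no edge inside a register ⇒ χ ≤ 3
  χ = 3

Answer: 3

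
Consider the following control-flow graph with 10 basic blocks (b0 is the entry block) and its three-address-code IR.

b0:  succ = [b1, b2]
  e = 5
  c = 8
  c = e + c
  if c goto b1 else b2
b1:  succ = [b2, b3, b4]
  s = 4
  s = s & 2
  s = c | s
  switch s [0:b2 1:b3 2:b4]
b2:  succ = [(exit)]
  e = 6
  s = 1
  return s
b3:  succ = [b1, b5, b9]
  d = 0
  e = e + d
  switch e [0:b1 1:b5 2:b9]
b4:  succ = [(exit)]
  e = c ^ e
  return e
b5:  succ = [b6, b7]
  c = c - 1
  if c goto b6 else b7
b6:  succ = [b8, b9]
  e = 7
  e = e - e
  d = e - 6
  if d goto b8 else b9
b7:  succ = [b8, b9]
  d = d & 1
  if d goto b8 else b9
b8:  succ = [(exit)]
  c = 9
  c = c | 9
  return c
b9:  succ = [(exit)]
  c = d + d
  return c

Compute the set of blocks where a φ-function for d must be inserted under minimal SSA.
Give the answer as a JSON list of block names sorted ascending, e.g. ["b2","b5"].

idom tree: b1←b0 b2←b0 b3←b1 b4←b1 b5←b3 b6←b5 b7←b5 b8←b5 b9←b3
Dom∩ at merges:
  b1: preds {b0,b3}: {b0} ∩ {b0,b1,b3} = {b0}; idom=b0
  b2: preds {b0,b1}: {b0} ∩ {b0,b1} = {b0}; idom=b0
  b8: preds {b6,b7}: {b0,b1,b3,b5,b6} ∩ {b0,b1,b3,b5,b7} = {b0,b1,b3,b5}; idom=b5
  b9: preds {b3,b6,b7}: {b0,b1,b3} ∩ {b0,b1,b3,b5,b6} ∩ {b0,b1,b3,b5,b7} = {b0,b1,b3}; idom=b3

DF walk-up:
  join b1 pred b0: · stop@b0
  join b1 pred b3: b3→b1 stop@b0
  join b2 pred b0: · stop@b0
  join b2 pred b1: b1 stop@b0
  join b8 pred b6: b6 stop@b5
  join b8 pred b7: b7 stop@b5
  join b9 pred b3: · stop@b3
  join b9 pred b6: b6→b5 stop@b3
  join b9 pred b7: b7→b5 stop@b3
  b0 → ∅
  b1 → {b1,b2}
  b2 → ∅
  b3 → {b1}
  b4 → ∅
  b5 → {b9}
  b6 → {b8,b9}
  b7 → {b8,b9}
  b8 → ∅
  b9 → ∅

φ for d: defs {b3,b6,b7}
  DF⁺ = {b1,b2,b8,b9}

Answer: ["b1", "b2", "b8", "b9"]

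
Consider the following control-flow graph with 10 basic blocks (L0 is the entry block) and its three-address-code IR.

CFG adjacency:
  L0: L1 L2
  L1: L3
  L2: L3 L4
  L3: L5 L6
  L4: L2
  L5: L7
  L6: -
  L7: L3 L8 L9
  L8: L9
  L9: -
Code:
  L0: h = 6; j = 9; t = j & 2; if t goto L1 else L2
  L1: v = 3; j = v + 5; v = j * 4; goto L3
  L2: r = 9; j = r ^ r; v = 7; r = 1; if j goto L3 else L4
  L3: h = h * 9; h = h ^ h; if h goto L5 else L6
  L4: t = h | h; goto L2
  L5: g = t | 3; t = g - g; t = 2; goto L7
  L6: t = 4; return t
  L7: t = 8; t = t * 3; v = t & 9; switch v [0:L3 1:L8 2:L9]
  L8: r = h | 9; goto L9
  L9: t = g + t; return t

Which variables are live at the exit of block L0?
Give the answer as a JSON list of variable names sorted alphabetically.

Answer: ["h", "t"]

Analysis:
Per-block:
  L0 def {h,j,t} use ∅
  L1 def {j,v} use ∅
  L2 def {j,r,v} use ∅
  L3 def {h} use {h}
  L4 def {t} use {h}
  L5 def {g,t} use {t}
  L6 def {t} use ∅
  L7 def {t,v} use ∅
  L8 def {r} use {h}
  L9 def {t} use {g,t}

Backward fixpoint:
  live L0: ∅→{h,t}
  live L1: {h,t}→{h,t}
  live L2: {h,t}→{h,t}
  live L3: {h,t}→{h,t}
  live L4: {h}→{h,t}
  live L5: {h,t}→{g,h}
  live L6: ∅→∅
  live L7: {g,h}→{g,h,t}
  live L8: {g,h,t}→{g,t}
  live L9: {g,t}→∅

live-out(L0) = ["h", "t"]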